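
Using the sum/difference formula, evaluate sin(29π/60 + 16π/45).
sin(29π/60 + 16π/45) = sin 29π/60 cos 16π/45 + cos 29π/60 sin 16π/45 = 0.4848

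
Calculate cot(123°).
cot(123°) = -0.6494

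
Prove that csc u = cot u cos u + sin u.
RHS = cos²u/sin u + sin u = (cos²u + sin²u)/sin u = 1/sin u = csc u = LHS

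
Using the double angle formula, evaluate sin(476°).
sin(476°) = 2 sin 238° cos 238° = 0.8988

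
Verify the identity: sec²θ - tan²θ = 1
LHS = 1/cos²θ - sin²θ/cos²θ = (1 - sin²θ)/cos²θ = cos²θ/cos²θ = 1 = RHS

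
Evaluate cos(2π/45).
cos(2π/45) = 0.9903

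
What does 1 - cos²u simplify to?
1 - cos²u = sin²u (using Pythagorean identity)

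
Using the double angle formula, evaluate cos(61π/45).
cos(61π/45) = cos²61π/90 - sin²61π/90 = -0.4384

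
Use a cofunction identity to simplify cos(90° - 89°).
cos(90° - 89°) = sin(89°)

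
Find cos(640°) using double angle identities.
cos(640°) = cos²320° - sin²320° = 0.1736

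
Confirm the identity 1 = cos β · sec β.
RHS = cos β · (1/cos β) = 1 = LHS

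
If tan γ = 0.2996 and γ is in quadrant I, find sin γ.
sin γ = 0.287 (using tan²γ + 1 = sec²γ)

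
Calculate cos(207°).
cos(207°) = -0.891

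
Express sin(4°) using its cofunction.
sin(4°) = cos(90° - 4°) = cos(86°)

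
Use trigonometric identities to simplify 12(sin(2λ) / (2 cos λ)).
12(sin(2λ) / (2 cos λ)) = 12(sin λ) (using Double angle)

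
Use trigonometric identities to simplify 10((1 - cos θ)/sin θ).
10((1 - cos θ)/sin θ) = 10(tan(θ/2)) (using Half angle)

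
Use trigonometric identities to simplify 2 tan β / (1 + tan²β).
2 tan β / (1 + tan²β) = sin(2β) (using Double angle)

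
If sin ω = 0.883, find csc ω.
csc ω = 1/sin ω = 1.133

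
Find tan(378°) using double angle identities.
tan(378°) = 2 tan 189° / (1 - tan²189°) = 0.3249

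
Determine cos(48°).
cos(48°) = 0.6691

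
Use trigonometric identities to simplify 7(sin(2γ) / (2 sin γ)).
7(sin(2γ) / (2 sin γ)) = 7(cos γ) (using Double angle)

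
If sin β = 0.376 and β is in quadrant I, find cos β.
cos β = 0.9266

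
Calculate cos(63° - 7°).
cos(63° - 7°) = cos 63° cos 7° + sin 63° sin 7° = 0.5592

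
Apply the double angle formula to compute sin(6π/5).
sin(6π/5) = 2 sin 3π/5 cos 3π/5 = -0.5878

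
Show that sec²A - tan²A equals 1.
LHS = 1/cos²A - sin²A/cos²A = (1 - sin²A)/cos²A = cos²A/cos²A = 1 = RHS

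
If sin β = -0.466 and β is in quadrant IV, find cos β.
cos β = 0.8848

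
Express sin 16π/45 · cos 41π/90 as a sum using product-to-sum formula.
sin 16π/45 cos 41π/90 = (1/2)[sin(16π/45+41π/90) + sin(16π/45-41π/90)]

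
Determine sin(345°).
sin(345°) = -(√6-√2)/4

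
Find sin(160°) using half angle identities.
sin(160°) = √((1 - cos 320°)/2) = 0.342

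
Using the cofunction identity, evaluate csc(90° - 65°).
csc(90° - 65°) = sec(65°) = 2.366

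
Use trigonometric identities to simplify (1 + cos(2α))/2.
(1 + cos(2α))/2 = cos²α (using Power reduction)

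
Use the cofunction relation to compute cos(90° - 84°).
cos(90° - 84°) = sin(84°) = 0.9945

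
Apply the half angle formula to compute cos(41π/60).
cos(41π/60) = -√((1 + cos 41π/30)/2) = -0.5446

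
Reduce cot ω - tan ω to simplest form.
cot ω - tan ω = 2 cot(2ω) (using Double angle)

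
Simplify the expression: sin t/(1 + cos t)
sin t/(1 + cos t) = tan(t/2) (using Half angle)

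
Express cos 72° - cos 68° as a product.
cos 72° - cos 68° = -2 sin(70°) sin(2°)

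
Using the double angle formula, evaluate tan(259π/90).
tan(259π/90) = 2 tan 259π/180 / (1 - tan²259π/180) = -0.404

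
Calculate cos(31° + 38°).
cos(31° + 38°) = cos 31° cos 38° - sin 31° sin 38° = 0.3584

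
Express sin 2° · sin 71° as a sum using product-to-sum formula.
sin 2° sin 71° = (1/2)[cos(2°-71°) - cos(2°+71°)]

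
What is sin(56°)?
sin(56°) = 0.829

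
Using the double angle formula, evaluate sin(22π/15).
sin(22π/15) = 2 sin 11π/15 cos 11π/15 = -0.9945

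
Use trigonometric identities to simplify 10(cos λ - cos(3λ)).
10(cos λ - cos(3λ)) = 10(2 sin(2λ) sin λ) (using Sum-to-product)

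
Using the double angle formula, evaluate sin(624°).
sin(624°) = 2 sin 312° cos 312° = -0.9945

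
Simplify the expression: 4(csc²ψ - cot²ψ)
4(csc²ψ - cot²ψ) = 4 (using Pythagorean identity)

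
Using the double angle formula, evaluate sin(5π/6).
sin(5π/6) = 2 sin 5π/12 cos 5π/12 = 1/2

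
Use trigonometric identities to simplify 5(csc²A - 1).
5(csc²A - 1) = 5(cot²A) (using Pythagorean identity)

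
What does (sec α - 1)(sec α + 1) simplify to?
(sec α - 1)(sec α + 1) = tan²α (using Diff. of squares)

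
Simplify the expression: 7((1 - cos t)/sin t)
7((1 - cos t)/sin t) = 7(tan(t/2)) (using Half angle)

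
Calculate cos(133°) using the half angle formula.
cos(133°) = -√((1 + cos 266°)/2) = -0.682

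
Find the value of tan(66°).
tan(66°) = 2.246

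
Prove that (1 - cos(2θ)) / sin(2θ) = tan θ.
LHS = 2sin²θ / (2 sin θ cos θ) = sin θ/cos θ = tan θ = RHS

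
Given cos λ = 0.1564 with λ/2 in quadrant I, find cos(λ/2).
cos(λ/2) = ±√((1 + cos λ)/2); positive since λ/2 ∈ QI, so cos(λ/2) = 0.7604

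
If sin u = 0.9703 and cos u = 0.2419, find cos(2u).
cos(2u) = cos²u - sin²u = -0.883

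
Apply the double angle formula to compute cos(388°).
cos(388°) = cos²194° - sin²194° = 0.8829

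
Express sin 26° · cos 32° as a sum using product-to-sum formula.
sin 26° cos 32° = (1/2)[sin(26°+32°) + sin(26°-32°)]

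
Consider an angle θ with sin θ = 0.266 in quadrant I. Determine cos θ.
cos θ = √(1 - sin²θ) = 0.964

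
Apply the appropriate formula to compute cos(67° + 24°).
cos(67° + 24°) = cos 67° cos 24° - sin 67° sin 24° = -0.01745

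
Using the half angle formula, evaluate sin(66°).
sin(66°) = √((1 - cos 132°)/2) = 0.9135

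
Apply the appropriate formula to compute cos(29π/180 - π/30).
cos(29π/180 - π/30) = cos 29π/180 cos π/30 + sin 29π/180 sin π/30 = 0.9205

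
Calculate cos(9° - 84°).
cos(9° - 84°) = cos 9° cos 84° + sin 9° sin 84° = (√6-√2)/4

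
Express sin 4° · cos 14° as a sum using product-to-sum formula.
sin 4° cos 14° = (1/2)[sin(4°+14°) + sin(4°-14°)]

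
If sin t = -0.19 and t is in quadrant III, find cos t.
cos t = -0.9818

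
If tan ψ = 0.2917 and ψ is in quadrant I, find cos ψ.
cos ψ = 0.96 (using tan²ψ + 1 = sec²ψ)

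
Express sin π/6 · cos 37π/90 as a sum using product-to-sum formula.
sin π/6 cos 37π/90 = (1/2)[sin(π/6+37π/90) + sin(π/6-37π/90)]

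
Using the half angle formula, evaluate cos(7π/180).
cos(7π/180) = √((1 + cos 7π/90)/2) = 0.9925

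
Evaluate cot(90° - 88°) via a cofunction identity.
cot(90° - 88°) = tan(88°) = 28.64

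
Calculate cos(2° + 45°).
cos(2° + 45°) = cos 2° cos 45° - sin 2° sin 45° = 0.682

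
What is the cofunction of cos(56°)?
cos(56°) = sin(90° - 56°) = sin(34°)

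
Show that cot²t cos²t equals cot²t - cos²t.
RHS = cos²t/sin²t - cos²t = cos²t(1/sin²t - 1) = cos²t · (1 - sin²t)/sin²t = cos²t · cos²t/sin²t = cos²t · cot²t = LHS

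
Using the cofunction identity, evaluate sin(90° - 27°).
sin(90° - 27°) = cos(27°) = 0.891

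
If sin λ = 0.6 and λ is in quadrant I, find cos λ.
cos λ = 0.8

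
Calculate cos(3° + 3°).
cos(3° + 3°) = cos 3° cos 3° - sin 3° sin 3° = 0.9945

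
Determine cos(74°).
cos(74°) = 0.2756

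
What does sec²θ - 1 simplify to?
sec²θ - 1 = tan²θ (using Pythagorean identity)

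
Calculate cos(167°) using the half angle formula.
cos(167°) = -√((1 + cos 334°)/2) = -0.9744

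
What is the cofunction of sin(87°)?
sin(87°) = cos(90° - 87°) = cos(3°)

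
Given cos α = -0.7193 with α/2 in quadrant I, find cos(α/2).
cos(α/2) = ±√((1 + cos α)/2); positive since α/2 ∈ QI, so cos(α/2) = 0.3746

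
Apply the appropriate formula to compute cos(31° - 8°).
cos(31° - 8°) = cos 31° cos 8° + sin 31° sin 8° = 0.9205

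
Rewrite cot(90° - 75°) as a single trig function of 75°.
cot(90° - 75°) = tan(75°)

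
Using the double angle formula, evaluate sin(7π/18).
sin(7π/18) = 2 sin 7π/36 cos 7π/36 = 0.9397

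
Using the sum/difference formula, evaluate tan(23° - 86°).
tan(23° - 86°) = (tan 23° - tan 86°)/(1 + tan 23° tan 86°) = -1.963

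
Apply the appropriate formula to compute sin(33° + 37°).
sin(33° + 37°) = sin 33° cos 37° + cos 33° sin 37° = 0.9397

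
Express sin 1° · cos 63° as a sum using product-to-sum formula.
sin 1° cos 63° = (1/2)[sin(1°+63°) + sin(1°-63°)]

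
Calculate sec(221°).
sec(221°) = -1.325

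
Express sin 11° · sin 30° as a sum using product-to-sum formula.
sin 11° sin 30° = (1/2)[cos(11°-30°) - cos(11°+30°)]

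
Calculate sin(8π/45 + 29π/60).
sin(8π/45 + 29π/60) = sin 8π/45 cos 29π/60 + cos 8π/45 sin 29π/60 = 0.8746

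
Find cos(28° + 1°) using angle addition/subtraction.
cos(28° + 1°) = cos 28° cos 1° - sin 28° sin 1° = 0.8746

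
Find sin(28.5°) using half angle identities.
sin(28.5°) = √((1 - cos 57°)/2) = 0.4772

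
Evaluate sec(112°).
sec(112°) = -2.669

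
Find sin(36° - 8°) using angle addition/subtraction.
sin(36° - 8°) = sin 36° cos 8° - cos 36° sin 8° = 0.4695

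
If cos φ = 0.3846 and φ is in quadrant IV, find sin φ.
sin φ = -0.9231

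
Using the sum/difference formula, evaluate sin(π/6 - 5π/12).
sin(π/6 - 5π/12) = sin π/6 cos 5π/12 - cos π/6 sin 5π/12 = -√2/2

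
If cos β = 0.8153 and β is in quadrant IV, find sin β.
sin β = -0.579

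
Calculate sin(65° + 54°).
sin(65° + 54°) = sin 65° cos 54° + cos 65° sin 54° = 0.8746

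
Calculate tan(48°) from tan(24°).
tan(48°) = 2 tan 24° / (1 - tan²24°) = 1.111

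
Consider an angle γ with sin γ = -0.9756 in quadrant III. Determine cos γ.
cos γ = ±√(1 - sin²γ) = -0.2196 (negative in QIII)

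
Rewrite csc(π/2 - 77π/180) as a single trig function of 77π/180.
csc(π/2 - 77π/180) = sec(77π/180)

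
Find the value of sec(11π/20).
sec(11π/20) = -6.392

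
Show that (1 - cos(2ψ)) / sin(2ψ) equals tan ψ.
LHS = 2sin²ψ / (2 sin ψ cos ψ) = sin ψ/cos ψ = tan ψ = RHS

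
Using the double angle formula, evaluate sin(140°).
sin(140°) = 2 sin 70° cos 70° = 0.6428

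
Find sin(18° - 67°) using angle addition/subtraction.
sin(18° - 67°) = sin 18° cos 67° - cos 18° sin 67° = -0.7547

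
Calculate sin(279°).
sin(279°) = -0.9877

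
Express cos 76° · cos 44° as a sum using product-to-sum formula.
cos 76° cos 44° = (1/2)[cos(76°-44°) + cos(76°+44°)]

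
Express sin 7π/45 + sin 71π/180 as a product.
sin 7π/45 + sin 71π/180 = 2 sin(11π/40) cos(-43π/360)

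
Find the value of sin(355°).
sin(355°) = -0.08716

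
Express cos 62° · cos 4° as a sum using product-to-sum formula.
cos 62° cos 4° = (1/2)[cos(62°-4°) + cos(62°+4°)]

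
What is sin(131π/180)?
sin(131π/180) = 0.7547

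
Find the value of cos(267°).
cos(267°) = -0.05234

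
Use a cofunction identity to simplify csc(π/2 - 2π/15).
csc(π/2 - 2π/15) = sec(2π/15)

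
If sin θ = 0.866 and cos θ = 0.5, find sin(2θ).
sin(2θ) = 2 sin θ cos θ = 0.866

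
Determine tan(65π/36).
tan(65π/36) = -0.7002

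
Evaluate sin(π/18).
sin(π/18) = 0.1736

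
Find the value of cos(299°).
cos(299°) = 0.4848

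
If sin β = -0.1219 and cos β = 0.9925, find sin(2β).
sin(2β) = 2 sin β cos β = -0.242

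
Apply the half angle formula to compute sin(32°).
sin(32°) = √((1 - cos 64°)/2) = 0.5299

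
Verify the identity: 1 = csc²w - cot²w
RHS = 1/sin²w - cos²w/sin²w = (1 - cos²w)/sin²w = sin²w/sin²w = 1 = LHS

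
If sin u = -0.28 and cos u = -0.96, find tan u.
tan u = sin u / cos u = 0.2917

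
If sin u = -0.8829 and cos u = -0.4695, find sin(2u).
sin(2u) = 2 sin u cos u = 0.829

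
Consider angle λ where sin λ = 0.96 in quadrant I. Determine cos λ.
cos λ = √(1 - sin²λ) = 0.28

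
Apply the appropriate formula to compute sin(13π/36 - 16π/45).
sin(13π/36 - 16π/45) = sin 13π/36 cos 16π/45 - cos 13π/36 sin 16π/45 = 0.01745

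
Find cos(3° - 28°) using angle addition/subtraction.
cos(3° - 28°) = cos 3° cos 28° + sin 3° sin 28° = 0.9063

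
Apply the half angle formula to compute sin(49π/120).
sin(49π/120) = √((1 - cos 49π/60)/2) = 0.9588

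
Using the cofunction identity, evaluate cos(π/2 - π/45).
cos(π/2 - π/45) = sin(π/45) = 0.06976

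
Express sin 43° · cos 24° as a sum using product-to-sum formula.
sin 43° cos 24° = (1/2)[sin(43°+24°) + sin(43°-24°)]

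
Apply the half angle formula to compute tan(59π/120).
tan(59π/120) = sin 59π/60 / (1 + cos 59π/60) = 38.19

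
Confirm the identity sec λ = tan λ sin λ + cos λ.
RHS = sin²λ/cos λ + cos λ = (sin²λ + cos²λ)/cos λ = 1/cos λ = sec λ = LHS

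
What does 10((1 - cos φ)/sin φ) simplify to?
10((1 - cos φ)/sin φ) = 10(tan(φ/2)) (using Half angle)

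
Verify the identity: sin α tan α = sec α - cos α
RHS = 1/cos α - cos α = (1 - cos²α)/cos α = sin²α/cos α = sin α · (sin α/cos α) = sin α tan α = LHS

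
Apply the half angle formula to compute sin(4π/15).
sin(4π/15) = √((1 - cos 8π/15)/2) = 0.7431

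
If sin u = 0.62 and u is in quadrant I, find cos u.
cos u = 0.7846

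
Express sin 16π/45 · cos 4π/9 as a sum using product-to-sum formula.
sin 16π/45 cos 4π/9 = (1/2)[sin(16π/45+4π/9) + sin(16π/45-4π/9)]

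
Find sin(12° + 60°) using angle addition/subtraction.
sin(12° + 60°) = sin 12° cos 60° + cos 12° sin 60° = 0.9511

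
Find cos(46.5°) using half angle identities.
cos(46.5°) = √((1 + cos 93°)/2) = 0.6884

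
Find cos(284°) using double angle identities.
cos(284°) = 2cos²142° - 1 = 0.2419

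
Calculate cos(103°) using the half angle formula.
cos(103°) = -√((1 + cos 206°)/2) = -0.225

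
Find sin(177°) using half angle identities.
sin(177°) = √((1 - cos 354°)/2) = 0.05234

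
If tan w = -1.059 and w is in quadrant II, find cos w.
cos w = -0.6866 (using tan²w + 1 = sec²w)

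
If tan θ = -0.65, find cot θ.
cot θ = 1/tan θ = -1.538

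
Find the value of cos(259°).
cos(259°) = -0.1908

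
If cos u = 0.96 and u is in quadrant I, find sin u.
sin u = 0.28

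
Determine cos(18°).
cos(18°) = 0.9511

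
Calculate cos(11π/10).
cos(11π/10) = -0.9511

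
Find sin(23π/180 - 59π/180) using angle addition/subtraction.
sin(23π/180 - 59π/180) = sin 23π/180 cos 59π/180 - cos 23π/180 sin 59π/180 = -0.5878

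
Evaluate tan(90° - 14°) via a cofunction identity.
tan(90° - 14°) = cot(14°) = 4.011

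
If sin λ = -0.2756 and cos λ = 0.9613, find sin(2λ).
sin(2λ) = 2 sin λ cos λ = -0.5299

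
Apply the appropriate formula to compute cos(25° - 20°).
cos(25° - 20°) = cos 25° cos 20° + sin 25° sin 20° = 0.9962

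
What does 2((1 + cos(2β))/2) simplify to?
2((1 + cos(2β))/2) = 2(cos²β) (using Power reduction)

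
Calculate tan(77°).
tan(77°) = 4.331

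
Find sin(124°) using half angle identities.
sin(124°) = √((1 - cos 248°)/2) = 0.829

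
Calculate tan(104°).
tan(104°) = -4.011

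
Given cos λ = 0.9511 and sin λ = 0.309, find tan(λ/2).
tan(λ/2) = sin λ / (1 + cos λ) = 0.1584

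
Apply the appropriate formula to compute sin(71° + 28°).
sin(71° + 28°) = sin 71° cos 28° + cos 71° sin 28° = 0.9877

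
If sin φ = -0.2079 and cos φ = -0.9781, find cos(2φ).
cos(2φ) = cos²φ - sin²φ = 0.9135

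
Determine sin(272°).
sin(272°) = -0.9994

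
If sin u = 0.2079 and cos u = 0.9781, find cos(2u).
cos(2u) = cos²u - sin²u = 0.9135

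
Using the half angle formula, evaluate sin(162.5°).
sin(162.5°) = √((1 - cos 325°)/2) = 0.3007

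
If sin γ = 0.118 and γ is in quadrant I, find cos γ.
cos γ = 0.993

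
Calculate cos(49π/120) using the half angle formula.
cos(49π/120) = √((1 + cos 49π/60)/2) = 0.284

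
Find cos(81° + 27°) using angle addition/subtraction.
cos(81° + 27°) = cos 81° cos 27° - sin 81° sin 27° = -0.309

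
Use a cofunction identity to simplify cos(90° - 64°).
cos(90° - 64°) = sin(64°)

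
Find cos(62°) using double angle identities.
cos(62°) = cos²31° - sin²31° = 0.4695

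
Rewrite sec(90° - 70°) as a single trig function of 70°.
sec(90° - 70°) = csc(70°)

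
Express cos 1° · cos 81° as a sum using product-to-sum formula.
cos 1° cos 81° = (1/2)[cos(1°-81°) + cos(1°+81°)]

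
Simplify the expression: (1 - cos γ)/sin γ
(1 - cos γ)/sin γ = tan(γ/2) (using Half angle)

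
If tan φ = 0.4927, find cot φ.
cot φ = 1/tan φ = 2.03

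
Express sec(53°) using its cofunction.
sec(53°) = csc(90° - 53°) = csc(37°)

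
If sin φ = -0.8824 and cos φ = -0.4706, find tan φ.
tan φ = sin φ / cos φ = 1.875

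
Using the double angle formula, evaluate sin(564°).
sin(564°) = 2 sin 282° cos 282° = -0.4067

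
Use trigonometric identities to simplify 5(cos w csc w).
5(cos w csc w) = 5(cot w) (using Reciprocal + quotient)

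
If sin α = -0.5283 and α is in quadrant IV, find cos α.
cos α = 0.8491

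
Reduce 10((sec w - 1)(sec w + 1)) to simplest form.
10((sec w - 1)(sec w + 1)) = 10(tan²w) (using Diff. of squares)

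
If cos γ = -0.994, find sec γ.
sec γ = 1/cos γ = -1.006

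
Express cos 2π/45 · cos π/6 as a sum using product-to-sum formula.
cos 2π/45 cos π/6 = (1/2)[cos(2π/45-π/6) + cos(2π/45+π/6)]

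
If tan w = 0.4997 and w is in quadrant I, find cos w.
cos w = 0.8945 (using tan²w + 1 = sec²w)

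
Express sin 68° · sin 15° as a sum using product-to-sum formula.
sin 68° sin 15° = (1/2)[cos(68°-15°) - cos(68°+15°)]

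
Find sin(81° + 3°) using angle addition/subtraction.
sin(81° + 3°) = sin 81° cos 3° + cos 81° sin 3° = 0.9945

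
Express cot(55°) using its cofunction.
cot(55°) = tan(90° - 55°) = tan(35°)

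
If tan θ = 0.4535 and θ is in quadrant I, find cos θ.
cos θ = 0.9107 (using tan²θ + 1 = sec²θ)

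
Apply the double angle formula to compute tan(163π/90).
tan(163π/90) = 2 tan 163π/180 / (1 - tan²163π/180) = -0.6745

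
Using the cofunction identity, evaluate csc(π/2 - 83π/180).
csc(π/2 - 83π/180) = sec(83π/180) = 8.206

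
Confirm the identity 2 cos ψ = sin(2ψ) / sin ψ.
RHS = 2 sin ψ cos ψ / sin ψ = 2 cos ψ = LHS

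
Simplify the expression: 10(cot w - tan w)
10(cot w - tan w) = 10(2 cot(2w)) (using Double angle)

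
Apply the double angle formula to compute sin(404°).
sin(404°) = 2 sin 202° cos 202° = 0.6947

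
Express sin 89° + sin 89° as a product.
sin 89° + sin 89° = 2 sin(89°) cos(0°)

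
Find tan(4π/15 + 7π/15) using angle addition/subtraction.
tan(4π/15 + 7π/15) = (tan 4π/15 + tan 7π/15)/(1 - tan 4π/15 tan 7π/15) = -1.111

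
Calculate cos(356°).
cos(356°) = 0.9976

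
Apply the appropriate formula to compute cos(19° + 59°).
cos(19° + 59°) = cos 19° cos 59° - sin 19° sin 59° = 0.2079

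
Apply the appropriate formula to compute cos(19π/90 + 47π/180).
cos(19π/90 + 47π/180) = cos 19π/90 cos 47π/180 - sin 19π/90 sin 47π/180 = 0.08716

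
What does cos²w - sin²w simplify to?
cos²w - sin²w = cos(2w) (using Double angle)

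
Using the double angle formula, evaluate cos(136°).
cos(136°) = cos²68° - sin²68° = -0.7193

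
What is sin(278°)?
sin(278°) = -0.9903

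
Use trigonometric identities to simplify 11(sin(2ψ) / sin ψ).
11(sin(2ψ) / sin ψ) = 11(2 cos ψ) (using Double angle)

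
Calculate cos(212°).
cos(212°) = -0.848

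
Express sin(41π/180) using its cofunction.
sin(41π/180) = cos(π/2 - 41π/180) = cos(49π/180)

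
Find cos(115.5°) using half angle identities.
cos(115.5°) = -√((1 + cos 231°)/2) = -0.4305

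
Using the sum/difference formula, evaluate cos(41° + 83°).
cos(41° + 83°) = cos 41° cos 83° - sin 41° sin 83° = -0.5592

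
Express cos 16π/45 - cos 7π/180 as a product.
cos 16π/45 - cos 7π/180 = -2 sin(71π/360) sin(19π/120)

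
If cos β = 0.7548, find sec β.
sec β = 1/cos β = 1.325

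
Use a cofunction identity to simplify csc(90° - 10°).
csc(90° - 10°) = sec(10°)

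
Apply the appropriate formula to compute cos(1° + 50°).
cos(1° + 50°) = cos 1° cos 50° - sin 1° sin 50° = 0.6293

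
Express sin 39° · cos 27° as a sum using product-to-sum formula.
sin 39° cos 27° = (1/2)[sin(39°+27°) + sin(39°-27°)]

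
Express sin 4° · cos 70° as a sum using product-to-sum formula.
sin 4° cos 70° = (1/2)[sin(4°+70°) + sin(4°-70°)]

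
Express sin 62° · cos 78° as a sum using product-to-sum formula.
sin 62° cos 78° = (1/2)[sin(62°+78°) + sin(62°-78°)]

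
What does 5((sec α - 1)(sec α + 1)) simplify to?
5((sec α - 1)(sec α + 1)) = 5(tan²α) (using Diff. of squares)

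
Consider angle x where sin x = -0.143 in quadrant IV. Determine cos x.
cos x = √(1 - sin²x) = 0.9897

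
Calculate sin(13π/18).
sin(13π/18) = 0.766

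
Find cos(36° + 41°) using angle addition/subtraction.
cos(36° + 41°) = cos 36° cos 41° - sin 36° sin 41° = 0.225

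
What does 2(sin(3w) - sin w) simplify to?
2(sin(3w) - sin w) = 2(2 cos(2w) sin w) (using Sum-to-product)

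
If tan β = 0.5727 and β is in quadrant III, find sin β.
sin β = -0.497 (using tan²β + 1 = sec²β)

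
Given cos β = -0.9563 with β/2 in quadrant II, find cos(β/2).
cos(β/2) = ±√((1 + cos β)/2); negative since β/2 ∈ QII, so cos(β/2) = -0.1478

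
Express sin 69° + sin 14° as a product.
sin 69° + sin 14° = 2 sin(41.5°) cos(27.5°)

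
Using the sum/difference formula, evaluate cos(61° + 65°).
cos(61° + 65°) = cos 61° cos 65° - sin 61° sin 65° = -0.5878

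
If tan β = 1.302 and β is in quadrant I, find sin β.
sin β = 0.7931 (using tan²β + 1 = sec²β)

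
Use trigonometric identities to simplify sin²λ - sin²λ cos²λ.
sin²λ - sin²λ cos²λ = sin⁴λ (using Factoring)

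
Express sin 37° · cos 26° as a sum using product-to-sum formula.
sin 37° cos 26° = (1/2)[sin(37°+26°) + sin(37°-26°)]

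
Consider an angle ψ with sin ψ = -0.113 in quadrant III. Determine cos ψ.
cos ψ = ±√(1 - sin²ψ) = -0.9936 (negative in QIII)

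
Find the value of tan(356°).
tan(356°) = -0.06993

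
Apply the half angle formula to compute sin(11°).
sin(11°) = √((1 - cos 22°)/2) = 0.1908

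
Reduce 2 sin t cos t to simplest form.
2 sin t cos t = sin(2t) (using Double angle)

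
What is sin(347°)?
sin(347°) = -0.225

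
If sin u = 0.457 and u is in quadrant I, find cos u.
cos u = 0.8895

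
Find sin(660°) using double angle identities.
sin(660°) = 2 sin 330° cos 330° = -√3/2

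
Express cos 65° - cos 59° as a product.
cos 65° - cos 59° = -2 sin(62°) sin(3°)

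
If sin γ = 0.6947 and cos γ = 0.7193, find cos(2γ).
cos(2γ) = cos²γ - sin²γ = 0.03478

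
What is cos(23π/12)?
cos(23π/12) = (√6+√2)/4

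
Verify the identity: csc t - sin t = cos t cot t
LHS = 1/sin t - sin t = (1 - sin²t)/sin t = cos²t/sin t = cos t · (cos t/sin t) = cos t cot t = RHS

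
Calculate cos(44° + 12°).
cos(44° + 12°) = cos 44° cos 12° - sin 44° sin 12° = 0.5592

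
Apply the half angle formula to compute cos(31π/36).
cos(31π/36) = -√((1 + cos 31π/18)/2) = -0.9063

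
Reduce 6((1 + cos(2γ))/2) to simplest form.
6((1 + cos(2γ))/2) = 6(cos²γ) (using Power reduction)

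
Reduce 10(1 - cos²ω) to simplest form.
10(1 - cos²ω) = 10(sin²ω) (using Pythagorean identity)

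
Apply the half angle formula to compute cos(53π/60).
cos(53π/60) = -√((1 + cos 53π/30)/2) = -0.9336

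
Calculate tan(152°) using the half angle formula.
tan(152°) = sin 304° / (1 + cos 304°) = -0.5317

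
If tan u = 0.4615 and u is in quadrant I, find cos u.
cos u = 0.908 (using tan²u + 1 = sec²u)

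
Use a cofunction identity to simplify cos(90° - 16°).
cos(90° - 16°) = sin(16°)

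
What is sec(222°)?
sec(222°) = -1.346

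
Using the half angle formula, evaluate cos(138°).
cos(138°) = -√((1 + cos 276°)/2) = -0.7431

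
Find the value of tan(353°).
tan(353°) = -0.1228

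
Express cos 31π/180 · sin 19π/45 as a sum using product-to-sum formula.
cos 31π/180 sin 19π/45 = (1/2)[sin(31π/180+19π/45) - sin(31π/180-19π/45)]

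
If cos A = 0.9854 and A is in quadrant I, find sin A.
sin A = 0.1703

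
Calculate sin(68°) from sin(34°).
sin(68°) = 2 sin 34° cos 34° = 0.9272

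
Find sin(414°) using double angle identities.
sin(414°) = 2 sin 207° cos 207° = 0.809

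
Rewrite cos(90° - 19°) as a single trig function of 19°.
cos(90° - 19°) = sin(19°)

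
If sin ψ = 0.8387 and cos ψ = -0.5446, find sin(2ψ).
sin(2ψ) = 2 sin ψ cos ψ = -0.9135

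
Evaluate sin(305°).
sin(305°) = -0.8192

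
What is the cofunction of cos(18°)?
cos(18°) = sin(90° - 18°) = sin(72°)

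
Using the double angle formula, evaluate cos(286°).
cos(286°) = cos²143° - sin²143° = 0.2756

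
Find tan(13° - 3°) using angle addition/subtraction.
tan(13° - 3°) = (tan 13° - tan 3°)/(1 + tan 13° tan 3°) = 0.1763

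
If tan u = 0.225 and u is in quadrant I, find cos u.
cos u = 0.9756 (using tan²u + 1 = sec²u)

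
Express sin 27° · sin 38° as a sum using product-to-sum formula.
sin 27° sin 38° = (1/2)[cos(27°-38°) - cos(27°+38°)]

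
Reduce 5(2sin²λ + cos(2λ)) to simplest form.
5(2sin²λ + cos(2λ)) = 5 (using Double angle)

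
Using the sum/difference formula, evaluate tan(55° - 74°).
tan(55° - 74°) = (tan 55° - tan 74°)/(1 + tan 55° tan 74°) = -0.3443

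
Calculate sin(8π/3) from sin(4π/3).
sin(8π/3) = 2 sin 4π/3 cos 4π/3 = √3/2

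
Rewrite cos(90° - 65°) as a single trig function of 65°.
cos(90° - 65°) = sin(65°)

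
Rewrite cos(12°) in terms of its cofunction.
cos(12°) = sin(90° - 12°) = sin(78°)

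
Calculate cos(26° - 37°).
cos(26° - 37°) = cos 26° cos 37° + sin 26° sin 37° = 0.9816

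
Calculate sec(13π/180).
sec(13π/180) = 1.026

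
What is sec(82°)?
sec(82°) = 7.185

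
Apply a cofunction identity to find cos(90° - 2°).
cos(90° - 2°) = sin(2°) = 0.0349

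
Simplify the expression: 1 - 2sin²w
1 - 2sin²w = cos(2w) (using Double angle)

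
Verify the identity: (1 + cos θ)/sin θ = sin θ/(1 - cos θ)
RHS = sin θ(1 + cos θ) / ((1 - cos θ)(1 + cos θ)) = sin θ(1 + cos θ) / (1 - cos²θ) = sin θ(1 + cos θ) / sin²θ = (1 + cos θ)/sin θ = LHS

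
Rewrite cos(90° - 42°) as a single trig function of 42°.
cos(90° - 42°) = sin(42°)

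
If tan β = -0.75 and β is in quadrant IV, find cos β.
cos β = 0.8 (using tan²β + 1 = sec²β)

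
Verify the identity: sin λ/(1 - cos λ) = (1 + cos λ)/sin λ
LHS = sin λ(1 + cos λ) / ((1 - cos λ)(1 + cos λ)) = sin λ(1 + cos λ) / (1 - cos²λ) = sin λ(1 + cos λ) / sin²λ = (1 + cos λ)/sin λ = RHS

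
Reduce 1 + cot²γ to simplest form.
1 + cot²γ = csc²γ (using Pythagorean identity)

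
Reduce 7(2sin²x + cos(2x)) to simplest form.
7(2sin²x + cos(2x)) = 7 (using Double angle)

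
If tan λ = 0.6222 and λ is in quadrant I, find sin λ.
sin λ = 0.5283 (using tan²λ + 1 = sec²λ)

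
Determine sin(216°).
sin(216°) = -0.5878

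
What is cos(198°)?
cos(198°) = -0.9511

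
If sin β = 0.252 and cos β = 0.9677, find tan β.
tan β = sin β / cos β = 0.2604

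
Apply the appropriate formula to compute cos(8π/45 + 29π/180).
cos(8π/45 + 29π/180) = cos 8π/45 cos 29π/180 - sin 8π/45 sin 29π/180 = 0.4848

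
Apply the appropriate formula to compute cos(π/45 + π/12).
cos(π/45 + π/12) = cos π/45 cos π/12 - sin π/45 sin π/12 = 0.9455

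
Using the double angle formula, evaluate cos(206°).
cos(206°) = cos²103° - sin²103° = -0.8988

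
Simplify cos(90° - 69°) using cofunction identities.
cos(90° - 69°) = sin(69°)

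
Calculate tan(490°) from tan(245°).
tan(490°) = 2 tan 245° / (1 - tan²245°) = -1.192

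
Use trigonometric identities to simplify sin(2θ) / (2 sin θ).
sin(2θ) / (2 sin θ) = cos θ (using Double angle)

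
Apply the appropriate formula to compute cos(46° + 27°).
cos(46° + 27°) = cos 46° cos 27° - sin 46° sin 27° = 0.2924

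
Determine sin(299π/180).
sin(299π/180) = -0.8746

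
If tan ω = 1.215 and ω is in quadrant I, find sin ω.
sin ω = 0.7721 (using tan²ω + 1 = sec²ω)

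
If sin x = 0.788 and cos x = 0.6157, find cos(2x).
cos(2x) = cos²x - sin²x = -0.2419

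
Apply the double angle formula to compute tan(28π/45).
tan(28π/45) = 2 tan 14π/45 / (1 - tan²14π/45) = -2.475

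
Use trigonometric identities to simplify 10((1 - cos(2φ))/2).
10((1 - cos(2φ))/2) = 10(sin²φ) (using Power reduction)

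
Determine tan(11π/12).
tan(11π/12) = -(2-√3)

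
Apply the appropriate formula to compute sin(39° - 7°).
sin(39° - 7°) = sin 39° cos 7° - cos 39° sin 7° = 0.5299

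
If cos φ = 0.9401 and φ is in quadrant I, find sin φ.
sin φ = 0.3409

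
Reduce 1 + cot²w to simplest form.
1 + cot²w = csc²w (using Pythagorean identity)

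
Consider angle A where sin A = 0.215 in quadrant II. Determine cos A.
cos A = ±√(1 - sin²A) = -0.9766 (negative in QII)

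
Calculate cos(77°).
cos(77°) = 0.225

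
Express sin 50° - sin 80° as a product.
sin 50° - sin 80° = 2 cos(65°) sin(-15°)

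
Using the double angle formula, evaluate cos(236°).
cos(236°) = 1 - 2sin²118° = -0.5592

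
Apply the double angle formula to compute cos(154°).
cos(154°) = 2cos²77° - 1 = -0.8988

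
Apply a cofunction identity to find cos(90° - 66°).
cos(90° - 66°) = sin(66°) = 0.9135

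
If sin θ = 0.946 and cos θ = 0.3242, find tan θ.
tan θ = sin θ / cos θ = 2.918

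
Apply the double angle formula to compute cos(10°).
cos(10°) = cos²5° - sin²5° = 0.9848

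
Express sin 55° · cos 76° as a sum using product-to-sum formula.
sin 55° cos 76° = (1/2)[sin(55°+76°) + sin(55°-76°)]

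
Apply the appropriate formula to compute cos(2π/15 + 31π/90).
cos(2π/15 + 31π/90) = cos 2π/15 cos 31π/90 - sin 2π/15 sin 31π/90 = 0.06976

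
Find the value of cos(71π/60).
cos(71π/60) = -0.8387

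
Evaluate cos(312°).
cos(312°) = 0.6691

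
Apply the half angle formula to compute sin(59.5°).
sin(59.5°) = √((1 - cos 119°)/2) = 0.8616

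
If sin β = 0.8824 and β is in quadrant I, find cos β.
cos β = 0.4705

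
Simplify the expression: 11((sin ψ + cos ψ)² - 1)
11((sin ψ + cos ψ)² - 1) = 11(sin(2ψ)) (using Pythagorean + double angle)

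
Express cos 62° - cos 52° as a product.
cos 62° - cos 52° = -2 sin(57°) sin(5°)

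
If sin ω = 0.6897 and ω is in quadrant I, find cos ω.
cos ω = 0.7241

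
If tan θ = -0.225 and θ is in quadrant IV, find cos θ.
cos θ = 0.9756 (using tan²θ + 1 = sec²θ)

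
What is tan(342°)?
tan(342°) = -0.3249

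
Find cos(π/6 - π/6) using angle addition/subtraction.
cos(π/6 - π/6) = cos π/6 cos π/6 + sin π/6 sin π/6 = 1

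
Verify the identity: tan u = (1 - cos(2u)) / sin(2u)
RHS = 2sin²u / (2 sin u cos u) = sin u/cos u = tan u = LHS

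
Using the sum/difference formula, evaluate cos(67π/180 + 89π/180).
cos(67π/180 + 89π/180) = cos 67π/180 cos 89π/180 - sin 67π/180 sin 89π/180 = -0.9135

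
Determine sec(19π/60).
sec(19π/60) = 1.836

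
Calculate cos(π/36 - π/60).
cos(π/36 - π/60) = cos π/36 cos π/60 + sin π/36 sin π/60 = 0.9994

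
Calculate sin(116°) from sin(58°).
sin(116°) = 2 sin 58° cos 58° = 0.8988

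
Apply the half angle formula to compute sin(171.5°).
sin(171.5°) = √((1 - cos 343°)/2) = 0.1478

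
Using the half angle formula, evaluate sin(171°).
sin(171°) = √((1 - cos 342°)/2) = 0.1564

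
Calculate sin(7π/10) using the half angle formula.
sin(7π/10) = √((1 - cos 7π/5)/2) = 0.809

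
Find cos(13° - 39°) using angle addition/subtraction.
cos(13° - 39°) = cos 13° cos 39° + sin 13° sin 39° = 0.8988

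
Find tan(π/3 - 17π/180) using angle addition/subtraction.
tan(π/3 - 17π/180) = (tan π/3 - tan 17π/180)/(1 + tan π/3 tan 17π/180) = 0.9325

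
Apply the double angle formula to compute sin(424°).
sin(424°) = 2 sin 212° cos 212° = 0.8988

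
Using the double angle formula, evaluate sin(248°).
sin(248°) = 2 sin 124° cos 124° = -0.9272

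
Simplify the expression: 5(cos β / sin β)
5(cos β / sin β) = 5(cot β) (using Quotient identity)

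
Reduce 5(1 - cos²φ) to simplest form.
5(1 - cos²φ) = 5(sin²φ) (using Pythagorean identity)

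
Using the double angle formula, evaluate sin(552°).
sin(552°) = 2 sin 276° cos 276° = -0.2079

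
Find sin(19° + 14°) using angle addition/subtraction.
sin(19° + 14°) = sin 19° cos 14° + cos 19° sin 14° = 0.5446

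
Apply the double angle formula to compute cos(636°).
cos(636°) = cos²318° - sin²318° = 0.1045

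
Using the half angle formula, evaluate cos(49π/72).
cos(49π/72) = -√((1 + cos 49π/36)/2) = -0.5373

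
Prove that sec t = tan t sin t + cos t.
RHS = sin²t/cos t + cos t = (sin²t + cos²t)/cos t = 1/cos t = sec t = LHS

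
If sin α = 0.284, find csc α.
csc α = 1/sin α = 3.521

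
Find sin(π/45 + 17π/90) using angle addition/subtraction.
sin(π/45 + 17π/90) = sin π/45 cos 17π/90 + cos π/45 sin 17π/90 = 0.6157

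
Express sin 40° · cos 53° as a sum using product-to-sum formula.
sin 40° cos 53° = (1/2)[sin(40°+53°) + sin(40°-53°)]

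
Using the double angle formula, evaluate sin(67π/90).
sin(67π/90) = 2 sin 67π/180 cos 67π/180 = 0.7193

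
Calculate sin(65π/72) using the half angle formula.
sin(65π/72) = √((1 - cos 65π/36)/2) = 0.3007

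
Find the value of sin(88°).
sin(88°) = 0.9994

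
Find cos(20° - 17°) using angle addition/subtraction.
cos(20° - 17°) = cos 20° cos 17° + sin 20° sin 17° = 0.9986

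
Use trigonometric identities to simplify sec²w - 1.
sec²w - 1 = tan²w (using Pythagorean identity)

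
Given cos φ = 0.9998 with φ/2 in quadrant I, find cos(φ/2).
cos(φ/2) = ±√((1 + cos φ)/2); positive since φ/2 ∈ QI, so cos(φ/2) = 0.9999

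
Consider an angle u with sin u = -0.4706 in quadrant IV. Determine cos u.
cos u = √(1 - sin²u) = 0.8823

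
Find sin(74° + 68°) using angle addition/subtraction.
sin(74° + 68°) = sin 74° cos 68° + cos 74° sin 68° = 0.6157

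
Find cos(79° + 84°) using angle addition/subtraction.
cos(79° + 84°) = cos 79° cos 84° - sin 79° sin 84° = -0.9563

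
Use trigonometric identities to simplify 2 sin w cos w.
2 sin w cos w = sin(2w) (using Double angle)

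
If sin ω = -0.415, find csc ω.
csc ω = 1/sin ω = -2.41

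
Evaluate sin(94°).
sin(94°) = 0.9976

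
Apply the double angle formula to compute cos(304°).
cos(304°) = cos²152° - sin²152° = 0.5592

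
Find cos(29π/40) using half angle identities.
cos(29π/40) = -√((1 + cos 29π/20)/2) = -0.6494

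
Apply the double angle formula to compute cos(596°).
cos(596°) = 1 - 2sin²298° = -0.5592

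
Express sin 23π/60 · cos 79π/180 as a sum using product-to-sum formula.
sin 23π/60 cos 79π/180 = (1/2)[sin(23π/60+79π/180) + sin(23π/60-79π/180)]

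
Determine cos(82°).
cos(82°) = 0.1392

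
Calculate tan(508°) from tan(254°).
tan(508°) = 2 tan 254° / (1 - tan²254°) = -0.6249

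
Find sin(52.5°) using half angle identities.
sin(52.5°) = √((1 - cos 105°)/2) = 0.7934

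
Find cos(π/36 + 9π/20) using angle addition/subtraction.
cos(π/36 + 9π/20) = cos π/36 cos 9π/20 - sin π/36 sin 9π/20 = 0.06976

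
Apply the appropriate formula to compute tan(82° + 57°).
tan(82° + 57°) = (tan 82° + tan 57°)/(1 - tan 82° tan 57°) = -0.8693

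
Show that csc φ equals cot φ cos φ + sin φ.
RHS = cos²φ/sin φ + sin φ = (cos²φ + sin²φ)/sin φ = 1/sin φ = csc φ = LHS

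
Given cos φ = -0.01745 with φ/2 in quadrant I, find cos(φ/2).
cos(φ/2) = ±√((1 + cos φ)/2); positive since φ/2 ∈ QI, so cos(φ/2) = 0.7009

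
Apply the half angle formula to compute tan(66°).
tan(66°) = sin 132° / (1 + cos 132°) = 2.246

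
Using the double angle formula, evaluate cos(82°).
cos(82°) = cos²41° - sin²41° = 0.1392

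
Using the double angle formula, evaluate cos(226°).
cos(226°) = cos²113° - sin²113° = -0.6947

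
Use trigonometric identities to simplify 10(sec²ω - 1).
10(sec²ω - 1) = 10(tan²ω) (using Pythagorean identity)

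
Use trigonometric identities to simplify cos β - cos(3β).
cos β - cos(3β) = 2 sin(2β) sin β (using Sum-to-product)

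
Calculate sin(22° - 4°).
sin(22° - 4°) = sin 22° cos 4° - cos 22° sin 4° = 0.309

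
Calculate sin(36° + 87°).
sin(36° + 87°) = sin 36° cos 87° + cos 36° sin 87° = 0.8387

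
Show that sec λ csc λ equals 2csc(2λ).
RHS = 2/sin(2λ) = 2/(2 sin λ cos λ) = 1/(sin λ cos λ) = (1/cos λ)(1/sin λ) = sec λ csc λ = LHS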